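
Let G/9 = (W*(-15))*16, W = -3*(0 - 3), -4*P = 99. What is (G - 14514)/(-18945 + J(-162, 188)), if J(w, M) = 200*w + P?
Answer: 45272/68493 ≈ 0.66097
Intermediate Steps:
P = -99/4 (P = -¼*99 = -99/4 ≈ -24.750)
W = 9 (W = -3*(-3) = 9)
J(w, M) = -99/4 + 200*w (J(w, M) = 200*w - 99/4 = -99/4 + 200*w)
G = -19440 (G = 9*((9*(-15))*16) = 9*(-135*16) = 9*(-2160) = -19440)
(G - 14514)/(-18945 + J(-162, 188)) = (-19440 - 14514)/(-18945 + (-99/4 + 200*(-162))) = -33954/(-18945 + (-99/4 - 32400)) = -33954/(-18945 - 129699/4) = -33954/(-205479/4) = -33954*(-4/205479) = 45272/68493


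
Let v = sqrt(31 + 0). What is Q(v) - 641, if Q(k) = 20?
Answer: -621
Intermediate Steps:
v = sqrt(31) ≈ 5.5678
Q(v) - 641 = 20 - 641 = -621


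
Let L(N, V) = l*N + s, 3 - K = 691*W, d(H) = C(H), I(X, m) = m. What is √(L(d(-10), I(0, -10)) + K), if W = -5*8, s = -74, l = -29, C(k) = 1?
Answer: 18*√85 ≈ 165.95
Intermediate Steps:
W = -40
d(H) = 1
K = 27643 (K = 3 - 691*(-40) = 3 - 1*(-27640) = 3 + 27640 = 27643)
L(N, V) = -74 - 29*N (L(N, V) = -29*N - 74 = -74 - 29*N)
√(L(d(-10), I(0, -10)) + K) = √((-74 - 29*1) + 27643) = √((-74 - 29) + 27643) = √(-103 + 27643) = √27540 = 18*√85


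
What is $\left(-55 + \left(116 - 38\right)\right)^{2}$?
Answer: $529$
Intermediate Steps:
$\left(-55 + \left(116 - 38\right)\right)^{2} = \left(-55 + 78\right)^{2} = 23^{2} = 529$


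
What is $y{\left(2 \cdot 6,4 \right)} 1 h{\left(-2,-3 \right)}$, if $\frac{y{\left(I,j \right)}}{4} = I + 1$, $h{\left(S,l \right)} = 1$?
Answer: $52$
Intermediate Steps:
$y{\left(I,j \right)} = 4 + 4 I$ ($y{\left(I,j \right)} = 4 \left(I + 1\right) = 4 \left(1 + I\right) = 4 + 4 I$)
$y{\left(2 \cdot 6,4 \right)} 1 h{\left(-2,-3 \right)} = \left(4 + 4 \cdot 2 \cdot 6\right) 1 \cdot 1 = \left(4 + 4 \cdot 12\right) 1 \cdot 1 = \left(4 + 48\right) 1 \cdot 1 = 52 \cdot 1 \cdot 1 = 52 \cdot 1 = 52$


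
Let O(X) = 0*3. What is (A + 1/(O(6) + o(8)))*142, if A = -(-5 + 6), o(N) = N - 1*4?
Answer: -213/2 ≈ -106.50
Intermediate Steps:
o(N) = -4 + N (o(N) = N - 4 = -4 + N)
O(X) = 0
A = -1 (A = -1*1 = -1)
(A + 1/(O(6) + o(8)))*142 = (-1 + 1/(0 + (-4 + 8)))*142 = (-1 + 1/(0 + 4))*142 = (-1 + 1/4)*142 = -3/4*142 = -213/2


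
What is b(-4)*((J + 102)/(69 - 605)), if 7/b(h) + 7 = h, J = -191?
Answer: -623/5896 ≈ -0.10566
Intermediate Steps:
b(h) = 7/(-7 + h)
b(-4)*((J + 102)/(69 - 605)) = (7/(-7 - 4))*((-191 + 102)/(69 - 605)) = (7/(-11))*(-89/(-536)) = (7*(-1/11))*(-89*(-1/536)) = -7/11*89/536 = -623/5896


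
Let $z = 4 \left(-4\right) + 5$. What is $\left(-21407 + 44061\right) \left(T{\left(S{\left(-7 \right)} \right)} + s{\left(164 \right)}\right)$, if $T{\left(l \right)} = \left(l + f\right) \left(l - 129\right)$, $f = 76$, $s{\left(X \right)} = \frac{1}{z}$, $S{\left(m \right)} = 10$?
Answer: $- \frac{2550274050}{11} \approx -2.3184 \cdot 10^{8}$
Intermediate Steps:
$z = -11$ ($z = -16 + 5 = -11$)
$s{\left(X \right)} = - \frac{1}{11}$ ($s{\left(X \right)} = \frac{1}{-11} = - \frac{1}{11}$)
$T{\left(l \right)} = \left(-129 + l\right) \left(76 + l\right)$ ($T{\left(l \right)} = \left(l + 76\right) \left(l - 129\right) = \left(76 + l\right) \left(-129 + l\right) = \left(-129 + l\right) \left(76 + l\right)$)
$\left(-21407 + 44061\right) \left(T{\left(S{\left(-7 \right)} \right)} + s{\left(164 \right)}\right) = \left(-21407 + 44061\right) \left(\left(-9804 + 10^{2} - 530\right) - \frac{1}{11}\right) = 22654 \left(\left(-9804 + 100 - 530\right) - \frac{1}{11}\right) = 22654 \left(-10234 - \frac{1}{11}\right) = 22654 \left(- \frac{112575}{11}\right) = - \frac{2550274050}{11}$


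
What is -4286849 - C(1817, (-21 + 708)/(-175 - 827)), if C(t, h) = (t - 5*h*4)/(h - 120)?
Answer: -172797984883/40309 ≈ -4.2868e+6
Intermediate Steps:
C(t, h) = (t - 20*h)/(-120 + h)
-4286849 - C(1817, (-21 + 708)/(-175 - 827)) = -4286849 - (1817 - 20*(-21 + 708)/(-175 - 827))/(-120 + (-21 + 708)/(-175 - 827)) = -4286849 - (1817 - 13740/(-1002))/(-120 + 687/(-1002)) = -4286849 - (1817 - 13740*(-1)/1002)/(-120 + 687*(-1/1002)) = -4286849 - (1817 - 20*(-229/334))/(-120 - 229/334) = -4286849 - (1817 + 2290/167)/(-40309/334) = -4286849 - (-334)*305729/(40309*167) = -4286849 - 1*(-611458/40309) = -4286849 + 611458/40309 = -172797984883/40309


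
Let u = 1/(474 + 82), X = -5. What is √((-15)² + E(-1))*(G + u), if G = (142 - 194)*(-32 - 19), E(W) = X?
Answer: 1474513*√55/278 ≈ 39336.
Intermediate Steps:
E(W) = -5
u = 1/556 ≈ 0.0017986
G = 2652 (G = -52*(-51) = 2652)
√((-15)² + E(-1))*(G + u) = √((-15)² - 5)*(2652 + 1/556) = √(225 - 5)*(1474513/556) = √220*(1474513/556) = (2*√55)*(1474513/556) = 1474513*√55/278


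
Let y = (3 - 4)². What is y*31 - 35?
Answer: -4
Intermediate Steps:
y = 1 (y = (-1)² = 1)
y*31 - 35 = 1*31 - 35 = 31 - 35 = -4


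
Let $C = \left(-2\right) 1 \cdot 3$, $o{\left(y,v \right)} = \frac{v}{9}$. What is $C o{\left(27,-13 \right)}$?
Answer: $\frac{26}{3} \approx 8.6667$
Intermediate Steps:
$o{\left(y,v \right)} = \frac{v}{9}$ ($o{\left(y,v \right)} = v \frac{1}{9} = \frac{v}{9}$)
$C = -6$ ($C = \left(-2\right) 3 = -6$)
$C o{\left(27,-13 \right)} = - 6 \cdot \frac{1}{9} \left(-13\right) = \left(-6\right) \left(- \frac{13}{9}\right) = \frac{26}{3}$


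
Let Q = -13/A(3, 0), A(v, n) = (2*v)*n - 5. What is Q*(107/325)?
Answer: 107/125 ≈ 0.85600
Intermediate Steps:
A(v, n) = -5 + 2*n*v (A(v, n) = 2*n*v - 5 = -5 + 2*n*v)
Q = 13/5 (Q = -13/(-5 + 2*0*3) = -13/(-5 + 0) = -13/(-5) = -13*(-1/5) = 13/5 ≈ 2.6000)
Q*(107/325) = 13*(107/325)/5 = 13*(107*(1/325))/5 = (13/5)*(107/325) = 107/125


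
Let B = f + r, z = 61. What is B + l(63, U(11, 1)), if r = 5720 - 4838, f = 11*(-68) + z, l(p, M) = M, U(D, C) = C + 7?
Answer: 203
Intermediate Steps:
U(D, C) = 7 + C
f = -687 (f = 11*(-68) + 61 = -748 + 61 = -687)
r = 882
B = 195 (B = -687 + 882 = 195)
B + l(63, U(11, 1)) = 195 + (7 + 1) = 195 + 8 = 203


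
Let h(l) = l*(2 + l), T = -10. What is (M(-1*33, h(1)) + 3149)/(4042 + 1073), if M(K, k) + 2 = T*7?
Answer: 3077/5115 ≈ 0.60156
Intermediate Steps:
M(K, k) = -72 (M(K, k) = -2 - 10*7 = -2 - 70 = -72)
(M(-1*33, h(1)) + 3149)/(4042 + 1073) = (-72 + 3149)/(4042 + 1073) = 3077/5115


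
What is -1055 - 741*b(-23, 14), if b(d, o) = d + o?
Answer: 5614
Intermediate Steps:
-1055 - 741*b(-23, 14) = -1055 - 741*(-23 + 14) = -1055 - 741*(-9) = -1055 + 6669 = 5614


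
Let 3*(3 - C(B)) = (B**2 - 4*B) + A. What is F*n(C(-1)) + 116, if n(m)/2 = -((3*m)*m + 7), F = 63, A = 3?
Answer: -808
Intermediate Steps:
C(B) = 2 - B**2/3 + 4*B/3 (C(B) = 3 - ((B**2 - 4*B) + 3)/3 = 3 - (3 + B**2 - 4*B)/3 = 3 + (-1 - B**2/3 + 4*B/3) = 2 - B**2/3 + 4*B/3)
n(m) = -14 - 6*m**2 (n(m) = 2*(-((3*m)*m + 7)) = 2*(-(3*m**2 + 7)) = 2*(-(7 + 3*m**2)) = 2*(-7 - 3*m**2) = -14 - 6*m**2)
F*n(C(-1)) + 116 = 63*(-14 - 6*(2 - 1/3*(-1)**2 + (4/3)*(-1))**2) + 116 = 63*(-14 - 6*(2 - 1/3*1 - 4/3)**2) + 116 = 63*(-14 - 6*(2 - 1/3 - 4/3)**2) + 116 = 63*(-14 - 6*(1/3)**2) + 116 = 63*(-14 - 6*1/9) + 116 = 63*(-14 - 2/3) + 116 = 63*(-44/3) + 116 = -924 + 116 = -808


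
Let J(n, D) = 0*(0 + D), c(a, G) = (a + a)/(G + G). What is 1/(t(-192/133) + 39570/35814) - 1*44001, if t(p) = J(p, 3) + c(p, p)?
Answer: -552822595/12564 ≈ -44001.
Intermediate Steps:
c(a, G) = a/G (c(a, G) = (2*a)/((2*G)) = (2*a)*(1/(2*G)) = a/G)
J(n, D) = 0 (J(n, D) = 0*D = 0)
t(p) = 1 (t(p) = 0 + p/p = 0 + 1 = 1)
1/(t(-192/133) + 39570/35814) - 1*44001 = 1/(1 + 39570/35814) - 1*44001 = 1/(1 + 39570*(1/35814)) - 44001 = 1/(1 + 6595/5969) - 44001 = 1/(12564/5969) - 44001 = 5969/12564 - 44001 = -552822595/12564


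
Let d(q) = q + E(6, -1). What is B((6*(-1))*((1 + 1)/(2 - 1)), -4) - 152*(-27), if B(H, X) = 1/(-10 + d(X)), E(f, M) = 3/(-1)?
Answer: 69767/17 ≈ 4103.9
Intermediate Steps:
E(f, M) = -3 (E(f, M) = 3*(-1) = -3)
d(q) = -3 + q (d(q) = q - 3 = -3 + q)
B(H, X) = 1/(-13 + X) (B(H, X) = 1/(-10 + (-3 + X)) = 1/(-13 + X))
B((6*(-1))*((1 + 1)/(2 - 1)), -4) - 152*(-27) = 1/(-13 - 4) - 152*(-27) = 1/(-17) + 4104 = -1/17 + 4104 = 69767/17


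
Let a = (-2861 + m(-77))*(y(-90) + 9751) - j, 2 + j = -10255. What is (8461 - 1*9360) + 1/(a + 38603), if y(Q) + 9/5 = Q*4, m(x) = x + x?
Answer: -25405360623/28259578 ≈ -899.00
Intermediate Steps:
m(x) = 2*x
y(Q) = -9/5 + 4*Q (y(Q) = -9/5 + Q*4 = -9/5 + 4*Q)
j = -10257 (j = -2 - 10255 = -10257)
a = -28298181 (a = (-2861 + 2*(-77))*((-9/5 + 4*(-90)) + 9751) - 1*(-10257) = (-2861 - 154)*((-9/5 - 360) + 9751) + 10257 = -3015*(-1809/5 + 9751) + 10257 = -3015*46946/5 + 10257 = -28308438 + 10257 = -28298181)
(8461 - 1*9360) + 1/(a + 38603) = (8461 - 1*9360) + 1/(-28298181 + 38603) = (8461 - 9360) + 1/(-28259578) = -899 - 1/28259578 = -25405360623/28259578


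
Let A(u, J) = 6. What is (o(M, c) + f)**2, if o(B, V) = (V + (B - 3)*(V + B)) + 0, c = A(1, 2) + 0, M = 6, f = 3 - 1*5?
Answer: 1600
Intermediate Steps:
f = -2 (f = 3 - 5 = -2)
c = 6 (c = 6 + 0 = 6)
o(B, V) = V + (-3 + B)*(B + V) (o(B, V) = (V + (-3 + B)*(B + V)) + 0 = V + (-3 + B)*(B + V))
(o(M, c) + f)**2 = ((6**2 - 3*6 - 2*6 + 6*6) - 2)**2 = ((36 - 18 - 12 + 36) - 2)**2 = (42 - 2)**2 = 40**2 = 1600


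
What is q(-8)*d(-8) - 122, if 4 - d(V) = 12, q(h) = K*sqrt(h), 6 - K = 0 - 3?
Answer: -122 - 144*I*sqrt(2) ≈ -122.0 - 203.65*I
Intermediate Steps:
K = 9 (K = 6 - (0 - 3) = 6 - 1*(-3) = 6 + 3 = 9)
q(h) = 9*sqrt(h)
d(V) = -8 (d(V) = 4 - 1*12 = 4 - 12 = -8)
q(-8)*d(-8) - 122 = (9*sqrt(-8))*(-8) - 122 = (9*(2*I*sqrt(2)))*(-8) - 122 = (18*I*sqrt(2))*(-8) - 122 = -144*I*sqrt(2) - 122 = -122 - 144*I*sqrt(2)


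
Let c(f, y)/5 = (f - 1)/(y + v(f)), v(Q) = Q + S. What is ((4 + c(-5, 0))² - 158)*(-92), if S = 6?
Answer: -47656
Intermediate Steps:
v(Q) = 6 + Q (v(Q) = Q + 6 = 6 + Q)
c(f, y) = 5*(-1 + f)/(6 + f + y) (c(f, y) = 5*((f - 1)/(y + (6 + f))) = 5*((-1 + f)/(6 + f + y)) = 5*(-1 + f)/(6 + f + y))
((4 + c(-5, 0))² - 158)*(-92) = ((4 + 5*(-1 - 5)/(6 - 5 + 0))² - 158)*(-92) = ((4 + 5*(-6)/1)² - 158)*(-92) = ((4 + 5*1*(-6))² - 158)*(-92) = ((4 - 30)² - 158)*(-92) = ((-26)² - 158)*(-92) = (676 - 158)*(-92) = 518*(-92) = -47656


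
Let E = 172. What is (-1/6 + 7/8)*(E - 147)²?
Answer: 10625/24 ≈ 442.71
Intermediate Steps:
(-1/6 + 7/8)*(E - 147)² = (-1/6 + 7/8)*(172 - 147)² = (-1*⅙ + 7*(⅛))*25² = (-⅙ + 7/8)*625 = (17/24)*625 = 10625/24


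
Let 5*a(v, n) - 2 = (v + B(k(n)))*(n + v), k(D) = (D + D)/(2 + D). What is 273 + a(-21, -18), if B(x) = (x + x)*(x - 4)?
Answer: 3989/8 ≈ 498.63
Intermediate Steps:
k(D) = 2*D/(2 + D) (k(D) = (2*D)/(2 + D) = 2*D/(2 + D))
B(x) = 2*x*(-4 + x) (B(x) = (2*x)*(-4 + x) = 2*x*(-4 + x))
a(v, n) = 2/5 + (n + v)*(v + 4*n*(-4 + 2*n/(2 + n))/(2 + n))/5 (a(v, n) = 2/5 + ((v + 2*(2*n/(2 + n))*(-4 + 2*n/(2 + n)))*(n + v))/5 = 2/5 + ((v + 4*n*(-4 + 2*n/(2 + n))/(2 + n))*(n + v))/5 = 2/5 + ((n + v)*(v + 4*n*(-4 + 2*n/(2 + n))/(2 + n)))/5 = 2/5 + (n + v)*(v + 4*n*(-4 + 2*n/(2 + n))/(2 + n))/5)
273 + a(-21, -18) = 273 + ((2 - 18)**2*(2 + (-21)**2 - 18*(-21)) - 8*(-18)**2*(4 - 18) - 8*(-18)*(-21)*(4 - 18))/(5*(2 - 18)**2) = 273 + (1/5)*((-16)**2*(2 + 441 + 378) - 8*324*(-14) - 8*(-18)*(-21)*(-14))/(-16)**2 = 273 + (1/5)*(1/256)*(256*821 + 36288 + 42336) = 273 + (1/5)*(1/256)*(210176 + 36288 + 42336) = 273 + (1/5)*(1/256)*288800 = 273 + 1805/8 = 3989/8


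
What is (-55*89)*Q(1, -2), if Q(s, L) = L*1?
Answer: 9790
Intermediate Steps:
Q(s, L) = L
(-55*89)*Q(1, -2) = -55*89*(-2) = -4895*(-2) = 9790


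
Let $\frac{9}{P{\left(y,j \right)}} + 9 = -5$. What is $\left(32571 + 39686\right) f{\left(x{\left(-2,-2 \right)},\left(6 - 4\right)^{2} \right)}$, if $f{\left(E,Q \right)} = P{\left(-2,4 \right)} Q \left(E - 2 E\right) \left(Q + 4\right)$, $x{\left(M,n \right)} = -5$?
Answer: $- \frac{52025040}{7} \approx -7.4322 \cdot 10^{6}$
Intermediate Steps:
$P{\left(y,j \right)} = - \frac{9}{14}$ ($P{\left(y,j \right)} = \frac{9}{-9 - 5} = \frac{9}{-14} = 9 \left(- \frac{1}{14}\right) = - \frac{9}{14}$)
$f{\left(E,Q \right)} = \frac{9 E Q \left(4 + Q\right)}{14}$ ($f{\left(E,Q \right)} = - \frac{9 Q}{14} \left(E - 2 E\right) \left(Q + 4\right) = - \frac{9 Q}{14} - E \left(4 + Q\right) = - \frac{9 Q}{14} \left(- E \left(4 + Q\right)\right) = \frac{9 E Q \left(4 + Q\right)}{14}$)
$\left(32571 + 39686\right) f{\left(x{\left(-2,-2 \right)},\left(6 - 4\right)^{2} \right)} = \left(32571 + 39686\right) \frac{9}{14} \left(-5\right) \left(6 - 4\right)^{2} \left(4 + \left(6 - 4\right)^{2}\right) = 72257 \cdot \frac{9}{14} \left(-5\right) 2^{2} \left(4 + 2^{2}\right) = 72257 \cdot \frac{9}{14} \left(-5\right) 4 \left(4 + 4\right) = 72257 \cdot \frac{9}{14} \left(-5\right) 4 \cdot 8 = 72257 \left(- \frac{720}{7}\right) = - \frac{52025040}{7}$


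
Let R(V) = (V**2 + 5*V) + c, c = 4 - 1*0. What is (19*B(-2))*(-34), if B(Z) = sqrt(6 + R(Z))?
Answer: -1292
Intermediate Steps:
c = 4 (c = 4 + 0 = 4)
R(V) = 4 + V**2 + 5*V (R(V) = (V**2 + 5*V) + 4 = 4 + V**2 + 5*V)
B(Z) = sqrt(10 + Z**2 + 5*Z) (B(Z) = sqrt(6 + (4 + Z**2 + 5*Z)) = sqrt(10 + Z**2 + 5*Z))
(19*B(-2))*(-34) = (19*sqrt(10 + (-2)**2 + 5*(-2)))*(-34) = (19*sqrt(10 + 4 - 10))*(-34) = (19*sqrt(4))*(-34) = (19*2)*(-34) = 38*(-34) = -1292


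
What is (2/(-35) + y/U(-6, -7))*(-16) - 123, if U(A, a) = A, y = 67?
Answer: 5941/105 ≈ 56.581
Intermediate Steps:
(2/(-35) + y/U(-6, -7))*(-16) - 123 = (2/(-35) + 67/(-6))*(-16) - 123 = (2*(-1/35) + 67*(-1/6))*(-16) - 123 = (-2/35 - 67/6)*(-16) - 123 = -2357/210*(-16) - 123 = 18856/105 - 123 = 5941/105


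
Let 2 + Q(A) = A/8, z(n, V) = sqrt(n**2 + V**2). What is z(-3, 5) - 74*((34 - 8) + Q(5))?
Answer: -7289/4 + sqrt(34) ≈ -1816.4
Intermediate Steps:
z(n, V) = sqrt(V**2 + n**2)
Q(A) = -2 + A/8
z(-3, 5) - 74*((34 - 8) + Q(5)) = sqrt(5**2 + (-3)**2) - 74*((34 - 8) + (-2 + (1/8)*5)) = sqrt(25 + 9) - 74*(26 + (-2 + 5/8)) = sqrt(34) - 74*(26 - 11/8) = sqrt(34) - 74*197/8 = sqrt(34) - 7289/4 = -7289/4 + sqrt(34)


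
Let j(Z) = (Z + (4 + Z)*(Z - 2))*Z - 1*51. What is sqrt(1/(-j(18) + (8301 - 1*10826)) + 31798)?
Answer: sqrt(2652905731754)/9134 ≈ 178.32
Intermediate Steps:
j(Z) = -51 + Z*(Z + (-2 + Z)*(4 + Z)) (j(Z) = (Z + (4 + Z)*(-2 + Z))*Z - 51 = (Z + (-2 + Z)*(4 + Z))*Z - 51 = Z*(Z + (-2 + Z)*(4 + Z)) - 51 = -51 + Z*(Z + (-2 + Z)*(4 + Z)))
sqrt(1/(-j(18) + (8301 - 1*10826)) + 31798) = sqrt(1/(-(-51 + 18**3 - 8*18 + 3*18**2) + (8301 - 1*10826)) + 31798) = sqrt(1/(-(-51 + 5832 - 144 + 3*324) + (8301 - 10826)) + 31798) = sqrt(1/(-(-51 + 5832 - 144 + 972) - 2525) + 31798) = sqrt(1/(-1*6609 - 2525) + 31798) = sqrt(1/(-6609 - 2525) + 31798) = sqrt(1/(-9134) + 31798) = sqrt(-1/9134 + 31798) = sqrt(290442931/9134) = sqrt(2652905731754)/9134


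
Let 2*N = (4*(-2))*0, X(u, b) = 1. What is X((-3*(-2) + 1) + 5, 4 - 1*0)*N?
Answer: 0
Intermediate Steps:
N = 0 (N = ((4*(-2))*0)/2 = (-8*0)/2 = (½)*0 = 0)
X((-3*(-2) + 1) + 5, 4 - 1*0)*N = 1*0 = 0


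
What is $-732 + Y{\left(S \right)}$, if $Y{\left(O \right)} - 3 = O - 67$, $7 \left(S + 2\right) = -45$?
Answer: $- \frac{5631}{7} \approx -804.43$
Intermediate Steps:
$S = - \frac{59}{7}$ ($S = -2 + \frac{1}{7} \left(-45\right) = -2 - \frac{45}{7} = - \frac{59}{7} \approx -8.4286$)
$Y{\left(O \right)} = -64 + O$ ($Y{\left(O \right)} = 3 + \left(O - 67\right) = 3 + \left(-67 + O\right) = -64 + O$)
$-732 + Y{\left(S \right)} = -732 - \frac{507}{7} = - \frac{5631}{7}$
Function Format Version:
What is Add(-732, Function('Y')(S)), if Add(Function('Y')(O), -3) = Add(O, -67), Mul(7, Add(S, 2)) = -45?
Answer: Rational(-5631, 7) ≈ -804.43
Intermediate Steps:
S = Rational(-59, 7) (S = Add(-2, Mul(Rational(1, 7), -45)) = Add(-2, Rational(-45, 7)) = Rational(-59, 7) ≈ -8.4286)
Function('Y')(O) = Add(-64, O) (Function('Y')(O) = Add(3, Add(O, -67)) = Add(3, Add(-67, O)) = Add(-64, O))
Add(-732, Function('Y')(S)) = Add(-732, Add(-64, Rational(-59, 7))) = Add(-732, Rational(-507, 7)) = Rational(-5631, 7)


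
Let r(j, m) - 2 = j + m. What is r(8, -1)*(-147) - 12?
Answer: -1335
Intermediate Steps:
r(j, m) = 2 + j + m (r(j, m) = 2 + (j + m) = 2 + j + m)
r(8, -1)*(-147) - 12 = (2 + 8 - 1)*(-147) - 12 = 9*(-147) - 12 = -1323 - 12 = -1335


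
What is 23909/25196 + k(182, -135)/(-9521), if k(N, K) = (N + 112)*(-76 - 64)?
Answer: 1264704949/239891116 ≈ 5.2720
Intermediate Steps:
k(N, K) = -15680 - 140*N (k(N, K) = (112 + N)*(-140) = -15680 - 140*N)
23909/25196 + k(182, -135)/(-9521) = 23909/25196 + (-15680 - 140*182)/(-9521) = 23909*(1/25196) + (-15680 - 25480)*(-1/9521) = 23909/25196 - 41160*(-1/9521) = 23909/25196 + 41160/9521 = 1264704949/239891116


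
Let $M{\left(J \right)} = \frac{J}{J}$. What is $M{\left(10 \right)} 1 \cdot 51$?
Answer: $51$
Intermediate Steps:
$M{\left(J \right)} = 1$
$M{\left(10 \right)} 1 \cdot 51 = 1 \cdot 1 \cdot 51 = 1 \cdot 51 = 51$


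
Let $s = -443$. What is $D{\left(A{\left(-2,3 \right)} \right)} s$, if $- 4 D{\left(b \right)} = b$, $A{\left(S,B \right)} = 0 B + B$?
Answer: $\frac{1329}{4} \approx 332.25$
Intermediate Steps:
$A{\left(S,B \right)} = B$ ($A{\left(S,B \right)} = 0 + B = B$)
$D{\left(b \right)} = - \frac{b}{4}$
$D{\left(A{\left(-2,3 \right)} \right)} s = \left(- \frac{1}{4}\right) 3 \left(-443\right) = \left(- \frac{3}{4}\right) \left(-443\right) = \frac{1329}{4}$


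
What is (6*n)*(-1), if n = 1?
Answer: -6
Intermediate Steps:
(6*n)*(-1) = (6*1)*(-1) = 6*(-1) = -6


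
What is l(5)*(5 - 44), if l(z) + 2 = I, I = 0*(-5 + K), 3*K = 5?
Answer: 78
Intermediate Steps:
K = 5/3 (K = (⅓)*5 = 5/3 ≈ 1.6667)
I = 0 (I = 0*(-5 + 5/3) = 0*(-10/3) = 0)
l(z) = -2 (l(z) = -2 + 0 = -2)
l(5)*(5 - 44) = -2*(5 - 44) = -2*(-39) = 78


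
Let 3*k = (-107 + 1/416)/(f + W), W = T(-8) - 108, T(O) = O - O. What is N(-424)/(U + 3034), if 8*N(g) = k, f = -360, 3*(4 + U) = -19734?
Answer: -14837/5526024192 ≈ -2.6849e-6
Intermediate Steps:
T(O) = 0
U = -6582 (U = -4 + (⅓)*(-19734) = -4 - 6578 = -6582)
W = -108 (W = 0 - 108 = -108)
k = 14837/194688 (k = ((-107 + 1/416)/(-360 - 108))/3 = ((-107 + 1/416)/(-468))/3 = (-44511/416*(-1/468))/3 = (⅓)*(14837/64896) = 14837/194688 ≈ 0.076209)
N(g) = 14837/1557504 (N(g) = (⅛)*(14837/194688) = 14837/1557504)
N(-424)/(U + 3034) = 14837/(1557504*(-6582 + 3034)) = (14837/1557504)/(-3548) = (14837/1557504)*(-1/3548) = -14837/5526024192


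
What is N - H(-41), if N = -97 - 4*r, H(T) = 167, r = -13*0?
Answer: -264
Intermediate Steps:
r = 0
N = -97 (N = -97 - 4*0 = -97 + 0 = -97)
N - H(-41) = -97 - 1*167 = -97 - 167 = -264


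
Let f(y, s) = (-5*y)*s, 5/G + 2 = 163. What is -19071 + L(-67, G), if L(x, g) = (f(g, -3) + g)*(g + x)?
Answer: -495201951/25921 ≈ -19104.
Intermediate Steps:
G = 5/161 (G = 5/(-2 + 163) = 5/161 ≈ 0.031056)
f(y, s) = -5*s*y
L(x, g) = 16*g*(g + x) (L(x, g) = (-5*(-3)*g + g)*(g + x) = (15*g + g)*(g + x) = (16*g)*(g + x) = 16*g*(g + x))
-19071 + L(-67, G) = -19071 + 16*(5/161)*(5/161 - 67) = -19071 + 16*(5/161)*(-10782/161) = -19071 - 862560/25921 = -495201951/25921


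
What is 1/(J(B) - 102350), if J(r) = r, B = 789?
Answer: -1/101561 ≈ -9.8463e-6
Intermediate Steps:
1/(J(B) - 102350) = 1/(789 - 102350) = 1/(-101561) = -1/101561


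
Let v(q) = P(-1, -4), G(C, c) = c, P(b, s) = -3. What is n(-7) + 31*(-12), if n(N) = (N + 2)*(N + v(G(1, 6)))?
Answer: -322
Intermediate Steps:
v(q) = -3
n(N) = (-3 + N)*(2 + N) (n(N) = (N + 2)*(N - 3) = (2 + N)*(-3 + N) = (-3 + N)*(2 + N))
n(-7) + 31*(-12) = (-6 + (-7)² - 1*(-7)) + 31*(-12) = (-6 + 49 + 7) - 372 = 50 - 372 = -322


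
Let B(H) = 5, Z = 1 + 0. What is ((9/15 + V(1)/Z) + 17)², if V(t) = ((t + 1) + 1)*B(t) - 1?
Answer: 24964/25 ≈ 998.56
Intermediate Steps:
Z = 1
V(t) = 9 + 5*t (V(t) = ((t + 1) + 1)*5 - 1 = ((1 + t) + 1)*5 - 1 = (2 + t)*5 - 1 = (10 + 5*t) - 1 = 9 + 5*t)
((9/15 + V(1)/Z) + 17)² = ((9/15 + (9 + 5*1)/1) + 17)² = ((9*(1/15) + (9 + 5)*1) + 17)² = ((⅗ + 14*1) + 17)² = ((⅗ + 14) + 17)² = (73/5 + 17)² = (158/5)² = 24964/25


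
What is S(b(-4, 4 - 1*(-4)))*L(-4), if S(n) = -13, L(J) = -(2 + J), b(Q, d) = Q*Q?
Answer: -26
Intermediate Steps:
b(Q, d) = Q**2
L(J) = -2 - J
S(b(-4, 4 - 1*(-4)))*L(-4) = -13*(-2 - 1*(-4)) = -13*(-2 + 4) = -13*2 = -26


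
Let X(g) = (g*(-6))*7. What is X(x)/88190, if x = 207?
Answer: -4347/44095 ≈ -0.098583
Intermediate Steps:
X(g) = -42*g (X(g) = -6*g*7 = -42*g)
X(x)/88190 = -42*207/88190 = -8694*1/88190 = -4347/44095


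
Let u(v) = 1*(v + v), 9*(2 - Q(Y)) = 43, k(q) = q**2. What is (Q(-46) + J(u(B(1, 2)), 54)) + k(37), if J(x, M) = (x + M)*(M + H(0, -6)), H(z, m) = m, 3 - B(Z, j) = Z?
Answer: 37352/9 ≈ 4150.2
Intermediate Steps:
B(Z, j) = 3 - Z
Q(Y) = -25/9 (Q(Y) = 2 - 1/9*43 = 2 - 43/9 = -25/9)
u(v) = 2*v (u(v) = 1*(2*v) = 2*v)
J(x, M) = (-6 + M)*(M + x) (J(x, M) = (x + M)*(M - 6) = (M + x)*(-6 + M) = (-6 + M)*(M + x))
(Q(-46) + J(u(B(1, 2)), 54)) + k(37) = (-25/9 + (54**2 - 6*54 - 12*(3 - 1*1) + 54*(2*(3 - 1*1)))) + 37**2 = (-25/9 + (2916 - 324 - 12*(3 - 1) + 54*(2*(3 - 1)))) + 1369 = (-25/9 + (2916 - 324 - 12*2 + 54*(2*2))) + 1369 = (-25/9 + (2916 - 324 - 6*4 + 54*4)) + 1369 = (-25/9 + (2916 - 324 - 24 + 216)) + 1369 = (-25/9 + 2784) + 1369 = 25031/9 + 1369 = 37352/9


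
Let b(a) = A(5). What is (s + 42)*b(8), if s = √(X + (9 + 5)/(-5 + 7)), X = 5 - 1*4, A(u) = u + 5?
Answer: 420 + 20*√2 ≈ 448.28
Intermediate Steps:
A(u) = 5 + u
X = 1 (X = 5 - 4 = 1)
b(a) = 10 (b(a) = 5 + 5 = 10)
s = 2*√2 (s = √(1 + (9 + 5)/(-5 + 7)) = √(1 + 14/2) = √(1 + 14*(½)) = √(1 + 7) = √8 = 2*√2 ≈ 2.8284)
(s + 42)*b(8) = (2*√2 + 42)*10 = (42 + 2*√2)*10 = 420 + 20*√2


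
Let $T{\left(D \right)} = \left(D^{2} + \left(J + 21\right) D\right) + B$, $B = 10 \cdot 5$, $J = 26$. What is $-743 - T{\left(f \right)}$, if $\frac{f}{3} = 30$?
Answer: $-13123$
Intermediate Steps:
$f = 90$ ($f = 3 \cdot 30 = 90$)
$B = 50$
$T{\left(D \right)} = 50 + D^{2} + 47 D$ ($T{\left(D \right)} = \left(D^{2} + \left(26 + 21\right) D\right) + 50 = \left(D^{2} + 47 D\right) + 50 = 50 + D^{2} + 47 D$)
$-743 - T{\left(f \right)} = -743 - \left(50 + 90^{2} + 47 \cdot 90\right) = -743 - \left(50 + 8100 + 4230\right) = -743 - 12380 = -13123$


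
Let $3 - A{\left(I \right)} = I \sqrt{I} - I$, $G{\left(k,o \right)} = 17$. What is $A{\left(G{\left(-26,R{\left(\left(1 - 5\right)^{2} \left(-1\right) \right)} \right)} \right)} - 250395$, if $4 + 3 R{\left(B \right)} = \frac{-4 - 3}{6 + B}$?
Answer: $-250375 - 17 \sqrt{17} \approx -2.5045 \cdot 10^{5}$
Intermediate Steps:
$R{\left(B \right)} = - \frac{4}{3} - \frac{7}{3 \left(6 + B\right)}$ ($R{\left(B \right)} = - \frac{4}{3} + \frac{\left(-4 - 3\right) \frac{1}{6 + B}}{3} = - \frac{4}{3} + \frac{\left(-7\right) \frac{1}{6 + B}}{3} = - \frac{4}{3} - \frac{7}{3 \left(6 + B\right)}$)
$A{\left(I \right)} = 3 + I - I^{\frac{3}{2}}$ ($A{\left(I \right)} = 3 - \left(I \sqrt{I} - I\right) = 3 - \left(I^{\frac{3}{2}} - I\right) = 3 + I - I^{\frac{3}{2}}$)
$A{\left(G{\left(-26,R{\left(\left(1 - 5\right)^{2} \left(-1\right) \right)} \right)} \right)} - 250395 = \left(3 + 17 - 17^{\frac{3}{2}}\right) - 250395 = \left(3 + 17 - 17 \sqrt{17}\right) - 250395 = \left(20 - 17 \sqrt{17}\right) - 250395 = -250375 - 17 \sqrt{17}$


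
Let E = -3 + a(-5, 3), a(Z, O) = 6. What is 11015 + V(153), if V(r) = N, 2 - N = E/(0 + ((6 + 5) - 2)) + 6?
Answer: 33032/3 ≈ 11011.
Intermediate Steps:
E = 3 (E = -3 + 6 = 3)
N = -13/3 (N = 2 - (3/(0 + ((6 + 5) - 2)) + 6) = 2 - (3/(0 + (11 - 2)) + 6) = 2 - (3/(0 + 9) + 6) = 2 - (3/9 + 6) = 2 - ((1/9)*3 + 6) = 2 - (1/3 + 6) = 2 - 1*19/3 = 2 - 19/3 = -13/3 ≈ -4.3333)
V(r) = -13/3
11015 + V(153) = 11015 - 13/3 = 33032/3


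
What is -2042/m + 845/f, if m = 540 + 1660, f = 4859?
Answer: -4031539/5344900 ≈ -0.75428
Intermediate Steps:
m = 2200
-2042/m + 845/f = -2042/2200 + 845/4859 = -2042*1/2200 + 845*(1/4859) = -1021/1100 + 845/4859 = -4031539/5344900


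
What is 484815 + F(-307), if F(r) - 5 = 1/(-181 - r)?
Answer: 61087321/126 ≈ 4.8482e+5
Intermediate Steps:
F(r) = 5 + 1/(-181 - r)
484815 + F(-307) = 484815 + (904 + 5*(-307))/(181 - 307) = 484815 + (904 - 1535)/(-126) = 484815 - 1/126*(-631) = 484815 + 631/126 = 61087321/126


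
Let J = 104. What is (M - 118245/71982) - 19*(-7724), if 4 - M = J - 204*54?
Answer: 3783142553/23994 ≈ 1.5767e+5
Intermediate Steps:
M = 10916 (M = 4 - (104 - 204*54) = 4 - (104 - 11016) = 4 - 1*(-10912) = 4 + 10912 = 10916)
(M - 118245/71982) - 19*(-7724) = (10916 - 118245/71982) - 19*(-7724) = (10916 - 118245*1/71982) + 146756 = (10916 - 39415/23994) + 146756 = 261879089/23994 + 146756 = 3783142553/23994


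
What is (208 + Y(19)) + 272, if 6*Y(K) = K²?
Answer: 3241/6 ≈ 540.17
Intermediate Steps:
Y(K) = K²/6
(208 + Y(19)) + 272 = (208 + (⅙)*19²) + 272 = (208 + (⅙)*361) + 272 = (208 + 361/6) + 272 = 1609/6 + 272 = 3241/6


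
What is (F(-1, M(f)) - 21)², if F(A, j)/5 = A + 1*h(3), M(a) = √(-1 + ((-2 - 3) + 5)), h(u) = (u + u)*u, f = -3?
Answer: 4096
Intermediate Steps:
h(u) = 2*u² (h(u) = (2*u)*u = 2*u²)
M(a) = I (M(a) = √(-1 + (-5 + 5)) = √(-1 + 0) = √(-1) = I)
F(A, j) = 90 + 5*A (F(A, j) = 5*(A + 1*(2*3²)) = 5*(A + 1*(2*9)) = 5*(A + 1*18) = 5*(A + 18) = 5*(18 + A) = 90 + 5*A)
(F(-1, M(f)) - 21)² = ((90 + 5*(-1)) - 21)² = ((90 - 5) - 21)² = (85 - 21)² = 64² = 4096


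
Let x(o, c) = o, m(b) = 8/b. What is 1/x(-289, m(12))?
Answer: -1/289 ≈ -0.0034602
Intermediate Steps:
1/x(-289, m(12)) = 1/(-289) = -1/289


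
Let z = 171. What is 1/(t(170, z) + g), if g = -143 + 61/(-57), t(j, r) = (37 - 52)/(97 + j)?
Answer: -5073/731153 ≈ -0.0069384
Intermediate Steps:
t(j, r) = -15/(97 + j)
g = -8212/57 (g = -143 - 1/57*61 = -143 - 61/57 = -8212/57 ≈ -144.07)
1/(t(170, z) + g) = 1/(-15/(97 + 170) - 8212/57) = 1/(-15/267 - 8212/57) = 1/(-15*1/267 - 8212/57) = 1/(-5/89 - 8212/57) = 1/(-731153/5073) = -5073/731153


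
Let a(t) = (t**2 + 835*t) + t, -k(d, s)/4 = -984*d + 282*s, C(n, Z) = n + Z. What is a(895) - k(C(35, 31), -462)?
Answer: 768333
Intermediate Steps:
C(n, Z) = Z + n
k(d, s) = -1128*s + 3936*d (k(d, s) = -4*(-984*d + 282*s) = -1128*s + 3936*d)
a(t) = t**2 + 836*t
a(895) - k(C(35, 31), -462) = 895*(836 + 895) - (-1128*(-462) + 3936*(31 + 35)) = 895*1731 - (521136 + 3936*66) = 1549245 - (521136 + 259776) = 1549245 - 1*780912 = 1549245 - 780912 = 768333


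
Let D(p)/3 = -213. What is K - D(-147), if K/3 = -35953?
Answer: -107220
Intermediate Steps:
K = -107859 (K = 3*(-35953) = -107859)
D(p) = -639 (D(p) = 3*(-213) = -639)
K - D(-147) = -107859 - 1*(-639) = -107859 + 639 = -107220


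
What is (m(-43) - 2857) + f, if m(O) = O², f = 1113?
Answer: 105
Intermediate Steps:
(m(-43) - 2857) + f = ((-43)² - 2857) + 1113 = (1849 - 2857) + 1113 = -1008 + 1113 = 105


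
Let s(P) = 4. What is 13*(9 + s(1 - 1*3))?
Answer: 169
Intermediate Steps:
13*(9 + s(1 - 1*3)) = 13*(9 + 4) = 13*13 = 169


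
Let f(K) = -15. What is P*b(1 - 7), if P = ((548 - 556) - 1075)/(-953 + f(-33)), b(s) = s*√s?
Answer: -3249*I*√6/484 ≈ -16.443*I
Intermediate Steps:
b(s) = s^(3/2)
P = 1083/968 (P = ((548 - 556) - 1075)/(-953 - 15) = (-8 - 1075)/(-968) = -1083*(-1/968) = 1083/968 ≈ 1.1188)
P*b(1 - 7) = 1083*(1 - 7)^(3/2)/968 = 1083*(-6)^(3/2)/968 = 1083*(-6*I*√6)/968 = -3249*I*√6/484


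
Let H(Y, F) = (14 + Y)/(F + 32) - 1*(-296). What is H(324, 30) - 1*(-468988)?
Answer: 14547973/31 ≈ 4.6929e+5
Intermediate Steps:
H(Y, F) = 296 + (14 + Y)/(32 + F) (H(Y, F) = (14 + Y)/(32 + F) + 296 = 296 + (14 + Y)/(32 + F))
H(324, 30) - 1*(-468988) = (9486 + 324 + 296*30)/(32 + 30) - 1*(-468988) = (9486 + 324 + 8880)/62 + 468988 = (1/62)*18690 + 468988 = 9345/31 + 468988 = 14547973/31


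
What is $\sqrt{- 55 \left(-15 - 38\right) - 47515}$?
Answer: $10 i \sqrt{446} \approx 211.19 i$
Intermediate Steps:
$\sqrt{- 55 \left(-15 - 38\right) - 47515} = \sqrt{\left(-55\right) \left(-53\right) - 47515} = \sqrt{2915 - 47515} = \sqrt{-44600} = 10 i \sqrt{446}$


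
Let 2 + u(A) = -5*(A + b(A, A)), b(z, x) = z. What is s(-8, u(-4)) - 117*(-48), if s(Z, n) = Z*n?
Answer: 5312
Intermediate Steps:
u(A) = -2 - 10*A (u(A) = -2 - 5*(A + A) = -2 - 10*A)
s(-8, u(-4)) - 117*(-48) = -8*(-2 - 10*(-4)) - 117*(-48) = -8*(-2 + 40) + 5616 = -8*38 + 5616 = -304 + 5616 = 5312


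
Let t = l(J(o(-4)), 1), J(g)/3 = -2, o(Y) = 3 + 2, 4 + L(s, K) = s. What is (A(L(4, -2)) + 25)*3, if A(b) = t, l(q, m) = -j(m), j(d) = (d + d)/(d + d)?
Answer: 72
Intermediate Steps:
L(s, K) = -4 + s
j(d) = 1 (j(d) = (2*d)/((2*d)) = (2*d)*(1/(2*d)) = 1)
o(Y) = 5
J(g) = -6 (J(g) = 3*(-2) = -6)
l(q, m) = -1 (l(q, m) = -1*1 = -1)
t = -1
A(b) = -1
(A(L(4, -2)) + 25)*3 = (-1 + 25)*3 = 24*3 = 72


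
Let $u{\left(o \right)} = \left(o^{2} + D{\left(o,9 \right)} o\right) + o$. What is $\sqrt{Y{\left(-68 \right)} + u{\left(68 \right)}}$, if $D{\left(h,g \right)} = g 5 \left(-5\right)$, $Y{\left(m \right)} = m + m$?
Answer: $2 i \sqrt{2686} \approx 103.65 i$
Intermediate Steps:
$Y{\left(m \right)} = 2 m$
$D{\left(h,g \right)} = - 25 g$ ($D{\left(h,g \right)} = 5 g \left(-5\right) = - 25 g$)
$u{\left(o \right)} = o^{2} - 224 o$ ($u{\left(o \right)} = \left(o^{2} + \left(-25\right) 9 o\right) + o = \left(o^{2} - 225 o\right) + o = o^{2} - 224 o$)
$\sqrt{Y{\left(-68 \right)} + u{\left(68 \right)}} = \sqrt{2 \left(-68\right) + 68 \left(-224 + 68\right)} = \sqrt{-136 + 68 \left(-156\right)} = \sqrt{-136 - 10608} = \sqrt{-10744} = 2 i \sqrt{2686}$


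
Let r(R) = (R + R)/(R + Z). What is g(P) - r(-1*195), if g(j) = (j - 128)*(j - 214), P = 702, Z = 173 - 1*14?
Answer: 1680607/6 ≈ 2.8010e+5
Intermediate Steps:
Z = 159 (Z = 173 - 14 = 159)
r(R) = 2*R/(159 + R) (r(R) = (R + R)/(R + 159) = (2*R)/(159 + R) = 2*R/(159 + R))
g(j) = (-214 + j)*(-128 + j) (g(j) = (-128 + j)*(-214 + j) = (-214 + j)*(-128 + j))
g(P) - r(-1*195) = (27392 + 702² - 342*702) - 2*(-1*195)/(159 - 1*195) = (27392 + 492804 - 240084) - 2*(-195)/(159 - 195) = 280112 - 2*(-195)/(-36) = 280112 - 2*(-195)*(-1)/36 = 280112 - 1*65/6 = 280112 - 65/6 = 1680607/6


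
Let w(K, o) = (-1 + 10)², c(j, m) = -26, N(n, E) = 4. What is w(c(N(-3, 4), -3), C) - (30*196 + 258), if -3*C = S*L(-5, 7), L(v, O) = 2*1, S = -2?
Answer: -6057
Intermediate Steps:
L(v, O) = 2
C = 4/3 (C = -(-2)*2/3 = -⅓*(-4) = 4/3 ≈ 1.3333)
w(K, o) = 81 (w(K, o) = 9² = 81)
w(c(N(-3, 4), -3), C) - (30*196 + 258) = 81 - (30*196 + 258) = 81 - (5880 + 258) = 81 - 1*6138 = 81 - 6138 = -6057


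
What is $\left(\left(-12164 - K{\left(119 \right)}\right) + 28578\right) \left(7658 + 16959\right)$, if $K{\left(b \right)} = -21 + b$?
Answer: $401650972$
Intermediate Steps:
$\left(\left(-12164 - K{\left(119 \right)}\right) + 28578\right) \left(7658 + 16959\right) = \left(\left(-12164 - \left(-21 + 119\right)\right) + 28578\right) \left(7658 + 16959\right) = \left(\left(-12164 - 98\right) + 28578\right) 24617 = \left(-12262 + 28578\right) 24617 = 16316 \cdot 24617 = 401650972$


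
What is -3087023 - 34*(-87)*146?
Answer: -2655155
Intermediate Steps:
-3087023 - 34*(-87)*146 = -3087023 - (-2958)*146 = -3087023 - 1*(-431868) = -3087023 + 431868 = -2655155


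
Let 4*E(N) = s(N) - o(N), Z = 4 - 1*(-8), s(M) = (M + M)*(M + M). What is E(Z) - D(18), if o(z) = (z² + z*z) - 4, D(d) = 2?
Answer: 71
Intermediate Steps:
s(M) = 4*M² (s(M) = (2*M)*(2*M) = 4*M²)
Z = 12 (Z = 4 + 8 = 12)
o(z) = -4 + 2*z² (o(z) = (z² + z²) - 4 = 2*z² - 4 = -4 + 2*z²)
E(N) = 1 + N²/2 (E(N) = (4*N² - (-4 + 2*N²))/4 = (4*N² + (4 - 2*N²))/4 = (4 + 2*N²)/4 = 1 + N²/2)
E(Z) - D(18) = (1 + (½)*12²) - 1*2 = (1 + (½)*144) - 2 = (1 + 72) - 2 = 73 - 2 = 71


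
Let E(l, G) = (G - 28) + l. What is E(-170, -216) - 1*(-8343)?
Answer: 7929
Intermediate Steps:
E(l, G) = -28 + G + l (E(l, G) = (-28 + G) + l = -28 + G + l)
E(-170, -216) - 1*(-8343) = (-28 - 216 - 170) - 1*(-8343) = -414 + 8343 = 7929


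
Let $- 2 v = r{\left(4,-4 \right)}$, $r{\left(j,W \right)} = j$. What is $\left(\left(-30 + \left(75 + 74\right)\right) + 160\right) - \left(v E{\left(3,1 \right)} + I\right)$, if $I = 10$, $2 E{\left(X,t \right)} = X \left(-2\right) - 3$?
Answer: $260$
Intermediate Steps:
$E{\left(X,t \right)} = - \frac{3}{2} - X$ ($E{\left(X,t \right)} = \frac{X \left(-2\right) - 3}{2} = \frac{- 2 X - 3}{2} = \frac{-3 - 2 X}{2} = - \frac{3}{2} - X$)
$v = -2$ ($v = \left(- \frac{1}{2}\right) 4 = -2$)
$\left(\left(-30 + \left(75 + 74\right)\right) + 160\right) - \left(v E{\left(3,1 \right)} + I\right) = \left(\left(-30 + \left(75 + 74\right)\right) + 160\right) - \left(- 2 \left(- \frac{3}{2} - 3\right) + 10\right) = \left(\left(-30 + 149\right) + 160\right) - \left(- 2 \left(- \frac{3}{2} - 3\right) + 10\right) = \left(119 + 160\right) - \left(\left(-2\right) \left(- \frac{9}{2}\right) + 10\right) = 279 - \left(9 + 10\right) = 279 - 19 = 260$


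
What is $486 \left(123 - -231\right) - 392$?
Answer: $171652$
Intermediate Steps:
$486 \left(123 - -231\right) - 392 = 486 \left(123 + 231\right) - 392 = 486 \cdot 354 - 392 = 172044 - 392 = 171652$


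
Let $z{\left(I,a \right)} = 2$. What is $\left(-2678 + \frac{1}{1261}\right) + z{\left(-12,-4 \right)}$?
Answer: $- \frac{3374435}{1261} \approx -2676.0$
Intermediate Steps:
$\left(-2678 + \frac{1}{1261}\right) + z{\left(-12,-4 \right)} = \left(-2678 + \frac{1}{1261}\right) + 2 = - \frac{3376957}{1261} + 2 = - \frac{3374435}{1261}$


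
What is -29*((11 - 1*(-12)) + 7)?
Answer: -870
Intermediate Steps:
-29*((11 - 1*(-12)) + 7) = -29*((11 + 12) + 7) = -29*(23 + 7) = -29*30 = -870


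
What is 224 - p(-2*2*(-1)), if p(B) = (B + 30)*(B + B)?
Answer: -48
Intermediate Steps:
p(B) = 2*B*(30 + B) (p(B) = (30 + B)*(2*B) = 2*B*(30 + B))
224 - p(-2*2*(-1)) = 224 - 2*-2*2*(-1)*(30 - 2*2*(-1)) = 224 - 2*(-4*(-1))*(30 - 4*(-1)) = 224 - 2*4*(30 + 4) = 224 - 2*4*34 = 224 - 1*272 = 224 - 272 = -48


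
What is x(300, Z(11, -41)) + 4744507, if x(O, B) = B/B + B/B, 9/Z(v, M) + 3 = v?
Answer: 4744509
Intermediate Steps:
Z(v, M) = 9/(-3 + v)
x(O, B) = 2 (x(O, B) = 1 + 1 = 2)
x(300, Z(11, -41)) + 4744507 = 2 + 4744507 = 4744509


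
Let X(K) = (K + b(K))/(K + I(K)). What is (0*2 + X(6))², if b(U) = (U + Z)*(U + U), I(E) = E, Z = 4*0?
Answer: 169/4 ≈ 42.250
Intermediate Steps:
Z = 0
b(U) = 2*U² (b(U) = (U + 0)*(U + U) = U*(2*U) = 2*U²)
X(K) = (K + 2*K²)/(2*K) (X(K) = (K + 2*K²)/(K + K) = (K + 2*K²)/((2*K)) = (K + 2*K²)*(1/(2*K)) = (K + 2*K²)/(2*K))
(0*2 + X(6))² = (0*2 + (½ + 6))² = (0 + 13/2)² = (13/2)² = 169/4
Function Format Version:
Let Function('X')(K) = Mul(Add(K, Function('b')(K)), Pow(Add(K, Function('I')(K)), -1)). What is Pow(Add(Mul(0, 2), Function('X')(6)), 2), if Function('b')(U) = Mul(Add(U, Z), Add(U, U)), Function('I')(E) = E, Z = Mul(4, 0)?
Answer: Rational(169, 4) ≈ 42.250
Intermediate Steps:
Z = 0
Function('b')(U) = Mul(2, Pow(U, 2)) (Function('b')(U) = Mul(Add(U, 0), Add(U, U)) = Mul(U, Mul(2, U)) = Mul(2, Pow(U, 2)))
Function('X')(K) = Mul(Rational(1, 2), Pow(K, -1), Add(K, Mul(2, Pow(K, 2)))) (Function('X')(K) = Mul(Add(K, Mul(2, Pow(K, 2))), Pow(Add(K, K), -1)) = Mul(Add(K, Mul(2, Pow(K, 2))), Pow(Mul(2, K), -1)) = Mul(Add(K, Mul(2, Pow(K, 2))), Mul(Rational(1, 2), Pow(K, -1))) = Mul(Rational(1, 2), Pow(K, -1), Add(K, Mul(2, Pow(K, 2)))))
Pow(Add(Mul(0, 2), Function('X')(6)), 2) = Pow(Add(Mul(0, 2), Add(Rational(1, 2), 6)), 2) = Pow(Add(0, Rational(13, 2)), 2) = Pow(Rational(13, 2), 2) = Rational(169, 4)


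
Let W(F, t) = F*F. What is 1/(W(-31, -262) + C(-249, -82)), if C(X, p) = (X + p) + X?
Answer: 1/381 ≈ 0.0026247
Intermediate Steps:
C(X, p) = p + 2*X
W(F, t) = F**2
1/(W(-31, -262) + C(-249, -82)) = 1/((-31)**2 + (-82 + 2*(-249))) = 1/(961 + (-82 - 498)) = 1/(961 - 580) = 1/381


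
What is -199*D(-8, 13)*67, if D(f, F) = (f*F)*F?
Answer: 18026216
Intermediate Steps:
D(f, F) = f*F² (D(f, F) = (F*f)*F = f*F²)
-199*D(-8, 13)*67 = -(-1592)*13²*67 = -(-1592)*169*67 = -199*(-1352)*67 = 269048*67 = 18026216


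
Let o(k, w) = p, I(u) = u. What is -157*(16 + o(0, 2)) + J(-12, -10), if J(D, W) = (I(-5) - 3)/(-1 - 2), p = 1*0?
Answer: -7528/3 ≈ -2509.3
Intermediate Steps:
p = 0
o(k, w) = 0
J(D, W) = 8/3 (J(D, W) = (-5 - 3)/(-1 - 2) = -8/(-3) = -8*(-⅓) = 8/3)
-157*(16 + o(0, 2)) + J(-12, -10) = -157*(16 + 0) + 8/3 = -157*16 + 8/3 = -2512 + 8/3 = -7528/3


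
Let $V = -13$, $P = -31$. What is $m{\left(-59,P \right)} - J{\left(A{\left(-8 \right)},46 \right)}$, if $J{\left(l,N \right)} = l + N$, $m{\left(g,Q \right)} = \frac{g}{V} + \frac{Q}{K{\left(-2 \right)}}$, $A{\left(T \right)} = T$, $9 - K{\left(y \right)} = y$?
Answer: $- \frac{5188}{143} \approx -36.28$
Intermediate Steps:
$K{\left(y \right)} = 9 - y$
$m{\left(g,Q \right)} = - \frac{g}{13} + \frac{Q}{11}$ ($m{\left(g,Q \right)} = \frac{g}{-13} + \frac{Q}{9 - -2} = g \left(- \frac{1}{13}\right) + \frac{Q}{9 + 2} = - \frac{g}{13} + \frac{Q}{11}$)
$J{\left(l,N \right)} = N + l$
$m{\left(-59,P \right)} - J{\left(A{\left(-8 \right)},46 \right)} = \left(\left(- \frac{1}{13}\right) \left(-59\right) + \frac{1}{11} \left(-31\right)\right) - \left(46 - 8\right) = \left(\frac{59}{13} - \frac{31}{11}\right) - 38 = \frac{246}{143} - 38 = - \frac{5188}{143}$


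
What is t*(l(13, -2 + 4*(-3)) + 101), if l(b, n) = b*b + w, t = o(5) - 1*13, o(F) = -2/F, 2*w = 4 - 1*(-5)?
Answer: -36783/10 ≈ -3678.3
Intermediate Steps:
w = 9/2 (w = (4 - 1*(-5))/2 = (4 + 5)/2 = (½)*9 = 9/2 ≈ 4.5000)
t = -67/5 (t = -2/5 - 1*13 = -2*⅕ - 13 = -⅖ - 13 = -67/5 ≈ -13.400)
l(b, n) = 9/2 + b² (l(b, n) = b*b + 9/2 = b² + 9/2 = 9/2 + b²)
t*(l(13, -2 + 4*(-3)) + 101) = -67*((9/2 + 13²) + 101)/5 = -67*((9/2 + 169) + 101)/5 = -67*(347/2 + 101)/5 = -67/5*549/2 = -36783/10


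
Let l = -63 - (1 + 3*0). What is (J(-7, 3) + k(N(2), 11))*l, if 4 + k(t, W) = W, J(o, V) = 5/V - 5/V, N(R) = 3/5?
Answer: -448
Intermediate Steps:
N(R) = 3/5 (N(R) = 3*(1/5) = 3/5)
J(o, V) = 0
k(t, W) = -4 + W
l = -64 (l = -63 - (1 + 0) = -63 - 1*1 = -63 - 1 = -64)
(J(-7, 3) + k(N(2), 11))*l = (0 + (-4 + 11))*(-64) = (0 + 7)*(-64) = 7*(-64) = -448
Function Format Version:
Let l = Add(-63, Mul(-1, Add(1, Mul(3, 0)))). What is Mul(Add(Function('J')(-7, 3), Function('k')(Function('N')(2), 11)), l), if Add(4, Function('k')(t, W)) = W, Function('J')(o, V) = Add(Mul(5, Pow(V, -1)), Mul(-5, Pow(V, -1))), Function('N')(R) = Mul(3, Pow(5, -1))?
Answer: -448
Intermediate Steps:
Function('N')(R) = Rational(3, 5) (Function('N')(R) = Mul(3, Rational(1, 5)) = Rational(3, 5))
Function('J')(o, V) = 0
Function('k')(t, W) = Add(-4, W)
l = -64 (l = Add(-63, Mul(-1, Add(1, 0))) = Add(-63, Mul(-1, 1)) = Add(-63, -1) = -64)
Mul(Add(Function('J')(-7, 3), Function('k')(Function('N')(2), 11)), l) = Mul(Add(0, Add(-4, 11)), -64) = Mul(Add(0, 7), -64) = Mul(7, -64) = -448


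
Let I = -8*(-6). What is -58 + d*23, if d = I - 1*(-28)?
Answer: 1690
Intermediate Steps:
I = 48
d = 76 (d = 48 - 1*(-28) = 48 + 28 = 76)
-58 + d*23 = -58 + 76*23 = -58 + 1748 = 1690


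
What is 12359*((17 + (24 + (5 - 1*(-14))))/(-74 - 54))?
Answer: -185385/32 ≈ -5793.3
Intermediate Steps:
12359*((17 + (24 + (5 - 1*(-14))))/(-74 - 54)) = 12359*((17 + (24 + (5 + 14)))/(-128)) = 12359*((17 + (24 + 19))*(-1/128)) = 12359*((17 + 43)*(-1/128)) = 12359*(60*(-1/128)) = 12359*(-15/32) = -185385/32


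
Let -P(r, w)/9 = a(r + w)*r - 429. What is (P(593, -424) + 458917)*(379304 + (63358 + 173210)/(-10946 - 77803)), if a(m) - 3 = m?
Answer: -5107583558155936/29583 ≈ -1.7265e+11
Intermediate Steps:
a(m) = 3 + m
P(r, w) = 3861 - 9*r*(3 + r + w) (P(r, w) = -9*((3 + (r + w))*r - 429) = -9*((3 + r + w)*r - 429) = -9*(r*(3 + r + w) - 429) = -9*(-429 + r*(3 + r + w)) = 3861 - 9*r*(3 + r + w))
(P(593, -424) + 458917)*(379304 + (63358 + 173210)/(-10946 - 77803)) = ((3861 - 9*593*(3 + 593 - 424)) + 458917)*(379304 + (63358 + 173210)/(-10946 - 77803)) = ((3861 - 9*593*172) + 458917)*(379304 + 236568/(-88749)) = ((3861 - 917964) + 458917)*(379304 + 236568*(-1/88749)) = (-914103 + 458917)*(379304 - 78856/29583) = -455186*11220871376/29583 = -5107583558155936/29583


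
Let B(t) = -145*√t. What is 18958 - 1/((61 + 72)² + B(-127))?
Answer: 5982593028679/315570896 - 145*I*√127/315570896 ≈ 18958.0 - 5.1781e-6*I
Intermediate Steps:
18958 - 1/((61 + 72)² + B(-127)) = 18958 - 1/((61 + 72)² - 145*I*√127) = 18958 - 1/(133² - 145*I*√127) = 18958 - 1/(17689 - 145*I*√127)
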